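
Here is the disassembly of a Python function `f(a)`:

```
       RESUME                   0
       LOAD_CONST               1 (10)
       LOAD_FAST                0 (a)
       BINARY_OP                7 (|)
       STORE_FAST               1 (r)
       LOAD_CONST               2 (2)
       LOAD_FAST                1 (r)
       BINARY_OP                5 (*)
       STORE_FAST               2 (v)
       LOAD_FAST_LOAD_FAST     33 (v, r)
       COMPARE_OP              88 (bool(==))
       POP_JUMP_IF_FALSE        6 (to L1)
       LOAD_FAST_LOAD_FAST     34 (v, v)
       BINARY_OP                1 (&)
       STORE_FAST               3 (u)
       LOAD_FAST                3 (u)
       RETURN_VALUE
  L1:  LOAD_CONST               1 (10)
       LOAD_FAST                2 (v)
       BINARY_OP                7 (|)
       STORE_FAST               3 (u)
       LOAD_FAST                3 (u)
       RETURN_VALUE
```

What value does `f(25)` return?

LOAD_CONST → push 10. Stack: [10]
LOAD_FAST a → push 25. Stack: [10, 25]
BINARY_OP | → 10 | 25 = 27. Stack: [27]
STORE_FAST r → r=27. Stack: []
LOAD_CONST → push 2. Stack: [2]
LOAD_FAST r → push 27. Stack: [2, 27]
BINARY_OP * → 2 * 27 = 54. Stack: [54]
STORE_FAST v → v=54. Stack: []
LOAD_FAST_LOAD_FAST v,r → push 54,27. Stack: [54, 27]
COMPARE_OP bool(==) → 54 vs 27 = False. Stack: [False]
POP_JUMP_IF_FALSE → pop False; jump. Stack: []
LOAD_CONST → push 10. Stack: [10]
LOAD_FAST v → push 54. Stack: [10, 54]
BINARY_OP | → 10 | 54 = 62. Stack: [62]
STORE_FAST u → u=62. Stack: []
LOAD_FAST u → push 62. Stack: [62]
RETURN_VALUE → return 62.

62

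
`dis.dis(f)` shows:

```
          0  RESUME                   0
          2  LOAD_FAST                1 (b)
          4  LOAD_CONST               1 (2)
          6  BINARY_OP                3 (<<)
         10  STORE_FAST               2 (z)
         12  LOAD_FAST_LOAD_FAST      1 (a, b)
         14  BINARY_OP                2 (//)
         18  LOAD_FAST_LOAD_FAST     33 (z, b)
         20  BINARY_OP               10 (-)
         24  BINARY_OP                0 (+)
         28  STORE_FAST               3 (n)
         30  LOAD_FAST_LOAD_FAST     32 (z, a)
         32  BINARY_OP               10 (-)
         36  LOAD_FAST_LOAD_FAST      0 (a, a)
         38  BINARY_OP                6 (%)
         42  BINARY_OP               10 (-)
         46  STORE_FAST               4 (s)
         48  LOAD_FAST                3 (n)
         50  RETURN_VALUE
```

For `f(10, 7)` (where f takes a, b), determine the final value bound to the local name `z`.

28

LOAD_FAST b → push 7. Stack: [7]
LOAD_CONST → push 2. Stack: [7, 2]
BINARY_OP << → 7 << 2 = 28. Stack: [28]
STORE_FAST z → z=28. Stack: []
LOAD_FAST_LOAD_FAST a,b → push 10,7. Stack: [10, 7]
BINARY_OP // → 10 // 7 = 1. Stack: [1]
LOAD_FAST_LOAD_FAST z,b → push 28,7. Stack: [1, 28, 7]
BINARY_OP - → 28 - 7 = 21. Stack: [1, 21]
BINARY_OP + → 1 + 21 = 22. Stack: [22]
STORE_FAST n → n=22. Stack: []
LOAD_FAST_LOAD_FAST z,a → push 28,10. Stack: [28, 10]
BINARY_OP - → 28 - 10 = 18. Stack: [18]
LOAD_FAST_LOAD_FAST a,a → push 10,10. Stack: [18, 10, 10]
BINARY_OP % → 10 % 10 = 0. Stack: [18, 0]
BINARY_OP - → 18 - 0 = 18. Stack: [18]
STORE_FAST s → s=18. Stack: []
LOAD_FAST n → push 22. Stack: [22]
RETURN_VALUE → return 22.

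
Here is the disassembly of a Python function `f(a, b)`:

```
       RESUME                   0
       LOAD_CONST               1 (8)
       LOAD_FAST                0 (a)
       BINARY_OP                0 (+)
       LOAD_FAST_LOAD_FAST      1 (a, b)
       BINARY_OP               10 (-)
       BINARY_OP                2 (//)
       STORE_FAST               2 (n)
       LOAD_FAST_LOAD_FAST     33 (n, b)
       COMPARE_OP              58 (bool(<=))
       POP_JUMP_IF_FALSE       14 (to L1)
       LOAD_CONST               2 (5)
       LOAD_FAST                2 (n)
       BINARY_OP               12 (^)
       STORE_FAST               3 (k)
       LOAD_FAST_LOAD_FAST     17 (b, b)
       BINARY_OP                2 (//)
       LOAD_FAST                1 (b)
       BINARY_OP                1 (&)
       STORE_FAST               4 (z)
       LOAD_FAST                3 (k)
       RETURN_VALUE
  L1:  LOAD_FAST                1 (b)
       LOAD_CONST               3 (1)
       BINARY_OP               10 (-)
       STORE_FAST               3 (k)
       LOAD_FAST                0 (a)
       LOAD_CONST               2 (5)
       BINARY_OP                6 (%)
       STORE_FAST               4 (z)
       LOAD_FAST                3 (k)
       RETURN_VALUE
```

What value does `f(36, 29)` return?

LOAD_CONST → push 8. Stack: [8]
LOAD_FAST a → push 36. Stack: [8, 36]
BINARY_OP + → 8 + 36 = 44. Stack: [44]
LOAD_FAST_LOAD_FAST a,b → push 36,29. Stack: [44, 36, 29]
BINARY_OP - → 36 - 29 = 7. Stack: [44, 7]
BINARY_OP // → 44 // 7 = 6. Stack: [6]
STORE_FAST n → n=6. Stack: []
LOAD_FAST_LOAD_FAST n,b → push 6,29. Stack: [6, 29]
COMPARE_OP bool(<=) → 6 vs 29 = True. Stack: [True]
POP_JUMP_IF_FALSE → pop True; no jump. Stack: []
LOAD_CONST → push 5. Stack: [5]
LOAD_FAST n → push 6. Stack: [5, 6]
BINARY_OP ^ → 5 ^ 6 = 3. Stack: [3]
STORE_FAST k → k=3. Stack: []
LOAD_FAST_LOAD_FAST b,b → push 29,29. Stack: [29, 29]
BINARY_OP // → 29 // 29 = 1. Stack: [1]
LOAD_FAST b → push 29. Stack: [1, 29]
BINARY_OP & → 1 & 29 = 1. Stack: [1]
STORE_FAST z → z=1. Stack: []
LOAD_FAST k → push 3. Stack: [3]
RETURN_VALUE → return 3.

3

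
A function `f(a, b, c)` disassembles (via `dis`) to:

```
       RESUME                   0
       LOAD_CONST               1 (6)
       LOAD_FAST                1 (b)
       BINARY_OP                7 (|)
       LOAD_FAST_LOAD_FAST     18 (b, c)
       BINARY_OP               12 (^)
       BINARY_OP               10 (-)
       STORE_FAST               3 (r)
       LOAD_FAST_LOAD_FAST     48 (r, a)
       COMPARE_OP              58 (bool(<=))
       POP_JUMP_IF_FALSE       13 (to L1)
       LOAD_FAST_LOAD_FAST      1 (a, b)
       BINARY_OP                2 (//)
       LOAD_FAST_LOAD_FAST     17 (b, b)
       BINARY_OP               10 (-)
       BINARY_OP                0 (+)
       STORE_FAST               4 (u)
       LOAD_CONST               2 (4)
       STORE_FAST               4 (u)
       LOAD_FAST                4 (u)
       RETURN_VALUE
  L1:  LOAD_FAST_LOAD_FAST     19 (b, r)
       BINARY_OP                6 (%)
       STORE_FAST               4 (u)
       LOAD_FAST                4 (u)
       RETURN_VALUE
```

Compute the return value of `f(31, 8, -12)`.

LOAD_CONST → push 6. Stack: [6]
LOAD_FAST b → push 8. Stack: [6, 8]
BINARY_OP | → 6 | 8 = 14. Stack: [14]
LOAD_FAST_LOAD_FAST b,c → push 8,-12. Stack: [14, 8, -12]
BINARY_OP ^ → 8 ^ -12 = -4. Stack: [14, -4]
BINARY_OP - → 14 - -4 = 18. Stack: [18]
STORE_FAST r → r=18. Stack: []
LOAD_FAST_LOAD_FAST r,a → push 18,31. Stack: [18, 31]
COMPARE_OP bool(<=) → 18 vs 31 = True. Stack: [True]
POP_JUMP_IF_FALSE → pop True; no jump. Stack: []
LOAD_FAST_LOAD_FAST a,b → push 31,8. Stack: [31, 8]
BINARY_OP // → 31 // 8 = 3. Stack: [3]
LOAD_FAST_LOAD_FAST b,b → push 8,8. Stack: [3, 8, 8]
BINARY_OP - → 8 - 8 = 0. Stack: [3, 0]
BINARY_OP + → 3 + 0 = 3. Stack: [3]
STORE_FAST u → u=3. Stack: []
LOAD_CONST → push 4. Stack: [4]
STORE_FAST u → u=4. Stack: []
LOAD_FAST u → push 4. Stack: [4]
RETURN_VALUE → return 4.

4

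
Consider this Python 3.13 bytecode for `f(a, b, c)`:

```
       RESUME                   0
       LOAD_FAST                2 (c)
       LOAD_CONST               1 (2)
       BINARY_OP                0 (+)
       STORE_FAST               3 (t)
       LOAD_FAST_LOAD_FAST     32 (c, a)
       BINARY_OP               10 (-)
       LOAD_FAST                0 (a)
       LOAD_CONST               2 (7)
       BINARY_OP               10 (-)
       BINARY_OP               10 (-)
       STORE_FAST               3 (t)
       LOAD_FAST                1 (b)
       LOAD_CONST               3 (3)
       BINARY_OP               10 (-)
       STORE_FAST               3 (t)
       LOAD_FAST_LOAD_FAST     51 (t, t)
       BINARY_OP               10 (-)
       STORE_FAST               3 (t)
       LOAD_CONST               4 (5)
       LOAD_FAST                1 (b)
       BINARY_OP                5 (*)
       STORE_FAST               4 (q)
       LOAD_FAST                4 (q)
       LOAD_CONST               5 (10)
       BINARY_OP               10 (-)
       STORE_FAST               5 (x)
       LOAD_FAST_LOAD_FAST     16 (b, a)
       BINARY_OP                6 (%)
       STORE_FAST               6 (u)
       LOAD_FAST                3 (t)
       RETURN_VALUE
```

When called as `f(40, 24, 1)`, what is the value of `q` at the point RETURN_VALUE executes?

LOAD_FAST c → push 1. Stack: [1]
LOAD_CONST → push 2. Stack: [1, 2]
BINARY_OP + → 1 + 2 = 3. Stack: [3]
STORE_FAST t → t=3. Stack: []
LOAD_FAST_LOAD_FAST c,a → push 1,40. Stack: [1, 40]
BINARY_OP - → 1 - 40 = -39. Stack: [-39]
LOAD_FAST a → push 40. Stack: [-39, 40]
LOAD_CONST → push 7. Stack: [-39, 40, 7]
BINARY_OP - → 40 - 7 = 33. Stack: [-39, 33]
BINARY_OP - → -39 - 33 = -72. Stack: [-72]
STORE_FAST t → t=-72. Stack: []
LOAD_FAST b → push 24. Stack: [24]
LOAD_CONST → push 3. Stack: [24, 3]
BINARY_OP - → 24 - 3 = 21. Stack: [21]
STORE_FAST t → t=21. Stack: []
LOAD_FAST_LOAD_FAST t,t → push 21,21. Stack: [21, 21]
BINARY_OP - → 21 - 21 = 0. Stack: [0]
STORE_FAST t → t=0. Stack: []
LOAD_CONST → push 5. Stack: [5]
LOAD_FAST b → push 24. Stack: [5, 24]
BINARY_OP * → 5 * 24 = 120. Stack: [120]
STORE_FAST q → q=120. Stack: []
LOAD_FAST q → push 120. Stack: [120]
LOAD_CONST → push 10. Stack: [120, 10]
BINARY_OP - → 120 - 10 = 110. Stack: [110]
STORE_FAST x → x=110. Stack: []
LOAD_FAST_LOAD_FAST b,a → push 24,40. Stack: [24, 40]
BINARY_OP % → 24 % 40 = 24. Stack: [24]
STORE_FAST u → u=24. Stack: []
LOAD_FAST t → push 0. Stack: [0]
RETURN_VALUE → return 0.

120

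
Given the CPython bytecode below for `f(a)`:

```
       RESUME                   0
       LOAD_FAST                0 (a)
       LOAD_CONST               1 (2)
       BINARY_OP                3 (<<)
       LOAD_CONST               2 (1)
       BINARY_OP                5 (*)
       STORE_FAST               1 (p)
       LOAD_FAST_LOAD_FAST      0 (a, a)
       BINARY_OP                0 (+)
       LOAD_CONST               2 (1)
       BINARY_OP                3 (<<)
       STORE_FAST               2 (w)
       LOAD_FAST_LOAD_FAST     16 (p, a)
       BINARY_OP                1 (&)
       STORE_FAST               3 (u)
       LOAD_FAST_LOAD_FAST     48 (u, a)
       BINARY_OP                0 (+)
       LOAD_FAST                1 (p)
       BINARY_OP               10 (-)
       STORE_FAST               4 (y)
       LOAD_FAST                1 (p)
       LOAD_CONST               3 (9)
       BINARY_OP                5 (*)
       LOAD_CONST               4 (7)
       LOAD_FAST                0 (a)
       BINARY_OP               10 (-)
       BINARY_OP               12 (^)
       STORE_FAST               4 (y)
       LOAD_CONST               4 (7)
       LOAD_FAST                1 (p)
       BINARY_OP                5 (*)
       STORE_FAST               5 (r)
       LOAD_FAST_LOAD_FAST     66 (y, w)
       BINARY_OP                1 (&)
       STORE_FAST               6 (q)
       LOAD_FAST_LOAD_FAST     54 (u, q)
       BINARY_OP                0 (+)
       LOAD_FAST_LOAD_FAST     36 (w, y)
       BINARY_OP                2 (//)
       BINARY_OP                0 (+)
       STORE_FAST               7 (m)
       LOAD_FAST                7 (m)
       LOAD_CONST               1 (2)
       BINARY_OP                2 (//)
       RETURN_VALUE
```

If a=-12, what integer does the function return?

LOAD_FAST a → push -12. Stack: [-12]
LOAD_CONST → push 2. Stack: [-12, 2]
BINARY_OP << → -12 << 2 = -48. Stack: [-48]
LOAD_CONST → push 1. Stack: [-48, 1]
BINARY_OP * → -48 * 1 = -48. Stack: [-48]
STORE_FAST p → p=-48. Stack: []
LOAD_FAST_LOAD_FAST a,a → push -12,-12. Stack: [-12, -12]
BINARY_OP + → -12 + -12 = -24. Stack: [-24]
LOAD_CONST → push 1. Stack: [-24, 1]
BINARY_OP << → -24 << 1 = -48. Stack: [-48]
STORE_FAST w → w=-48. Stack: []
LOAD_FAST_LOAD_FAST p,a → push -48,-12. Stack: [-48, -12]
BINARY_OP & → -48 & -12 = -48. Stack: [-48]
STORE_FAST u → u=-48. Stack: []
LOAD_FAST_LOAD_FAST u,a → push -48,-12. Stack: [-48, -12]
BINARY_OP + → -48 + -12 = -60. Stack: [-60]
LOAD_FAST p → push -48. Stack: [-60, -48]
BINARY_OP - → -60 - -48 = -12. Stack: [-12]
STORE_FAST y → y=-12. Stack: []
LOAD_FAST p → push -48. Stack: [-48]
LOAD_CONST → push 9. Stack: [-48, 9]
BINARY_OP * → -48 * 9 = -432. Stack: [-432]
LOAD_CONST → push 7. Stack: [-432, 7]
LOAD_FAST a → push -12. Stack: [-432, 7, -12]
BINARY_OP - → 7 - -12 = 19. Stack: [-432, 19]
BINARY_OP ^ → -432 ^ 19 = -445. Stack: [-445]
STORE_FAST y → y=-445. Stack: []
LOAD_CONST → push 7. Stack: [7]
LOAD_FAST p → push -48. Stack: [7, -48]
BINARY_OP * → 7 * -48 = -336. Stack: [-336]
STORE_FAST r → r=-336. Stack: []
LOAD_FAST_LOAD_FAST y,w → push -445,-48. Stack: [-445, -48]
BINARY_OP & → -445 & -48 = -448. Stack: [-448]
STORE_FAST q → q=-448. Stack: []
LOAD_FAST_LOAD_FAST u,q → push -48,-448. Stack: [-48, -448]
BINARY_OP + → -48 + -448 = -496. Stack: [-496]
LOAD_FAST_LOAD_FAST w,y → push -48,-445. Stack: [-496, -48, -445]
BINARY_OP // → -48 // -445 = 0. Stack: [-496, 0]
BINARY_OP + → -496 + 0 = -496. Stack: [-496]
STORE_FAST m → m=-496. Stack: []
LOAD_FAST m → push -496. Stack: [-496]
LOAD_CONST → push 2. Stack: [-496, 2]
BINARY_OP // → -496 // 2 = -248. Stack: [-248]
RETURN_VALUE → return -248.

-248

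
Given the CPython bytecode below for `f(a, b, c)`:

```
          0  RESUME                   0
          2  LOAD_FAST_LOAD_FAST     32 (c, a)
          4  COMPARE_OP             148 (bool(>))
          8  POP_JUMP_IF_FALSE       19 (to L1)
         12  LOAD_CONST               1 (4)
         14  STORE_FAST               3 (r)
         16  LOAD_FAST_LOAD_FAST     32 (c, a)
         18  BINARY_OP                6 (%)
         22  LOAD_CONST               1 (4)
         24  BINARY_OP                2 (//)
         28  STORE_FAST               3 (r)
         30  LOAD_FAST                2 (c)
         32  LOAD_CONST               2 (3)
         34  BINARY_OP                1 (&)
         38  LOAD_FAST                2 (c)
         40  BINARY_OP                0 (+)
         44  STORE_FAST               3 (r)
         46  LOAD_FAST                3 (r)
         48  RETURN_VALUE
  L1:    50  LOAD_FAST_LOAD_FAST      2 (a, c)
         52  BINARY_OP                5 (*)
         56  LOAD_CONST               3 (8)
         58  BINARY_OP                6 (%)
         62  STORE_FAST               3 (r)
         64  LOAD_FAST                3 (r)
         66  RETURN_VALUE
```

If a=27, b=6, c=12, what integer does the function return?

4

LOAD_FAST_LOAD_FAST c,a → push 12,27. Stack: [12, 27]
COMPARE_OP bool(>) → 12 vs 27 = False. Stack: [False]
POP_JUMP_IF_FALSE → pop False; jump. Stack: []
LOAD_FAST_LOAD_FAST a,c → push 27,12. Stack: [27, 12]
BINARY_OP * → 27 * 12 = 324. Stack: [324]
LOAD_CONST → push 8. Stack: [324, 8]
BINARY_OP % → 324 % 8 = 4. Stack: [4]
STORE_FAST r → r=4. Stack: []
LOAD_FAST r → push 4. Stack: [4]
RETURN_VALUE → return 4.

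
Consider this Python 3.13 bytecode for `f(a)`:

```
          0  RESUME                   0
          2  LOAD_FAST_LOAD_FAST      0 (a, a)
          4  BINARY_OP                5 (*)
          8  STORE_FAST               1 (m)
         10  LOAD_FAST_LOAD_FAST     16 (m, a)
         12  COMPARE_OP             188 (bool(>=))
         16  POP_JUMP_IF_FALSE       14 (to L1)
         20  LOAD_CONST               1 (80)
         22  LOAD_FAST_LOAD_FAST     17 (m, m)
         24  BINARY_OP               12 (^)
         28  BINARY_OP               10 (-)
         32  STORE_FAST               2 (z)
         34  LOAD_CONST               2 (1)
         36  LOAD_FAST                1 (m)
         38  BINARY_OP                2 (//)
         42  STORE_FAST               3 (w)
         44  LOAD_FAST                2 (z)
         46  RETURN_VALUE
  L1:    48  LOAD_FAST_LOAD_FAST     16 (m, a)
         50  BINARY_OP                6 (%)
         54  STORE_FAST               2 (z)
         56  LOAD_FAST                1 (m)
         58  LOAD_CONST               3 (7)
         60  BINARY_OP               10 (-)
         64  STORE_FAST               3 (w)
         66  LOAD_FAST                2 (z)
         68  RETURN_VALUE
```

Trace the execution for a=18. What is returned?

LOAD_FAST_LOAD_FAST a,a → push 18,18. Stack: [18, 18]
BINARY_OP * → 18 * 18 = 324. Stack: [324]
STORE_FAST m → m=324. Stack: []
LOAD_FAST_LOAD_FAST m,a → push 324,18. Stack: [324, 18]
COMPARE_OP bool(>=) → 324 vs 18 = True. Stack: [True]
POP_JUMP_IF_FALSE → pop True; no jump. Stack: []
LOAD_CONST → push 80. Stack: [80]
LOAD_FAST_LOAD_FAST m,m → push 324,324. Stack: [80, 324, 324]
BINARY_OP ^ → 324 ^ 324 = 0. Stack: [80, 0]
BINARY_OP - → 80 - 0 = 80. Stack: [80]
STORE_FAST z → z=80. Stack: []
LOAD_CONST → push 1. Stack: [1]
LOAD_FAST m → push 324. Stack: [1, 324]
BINARY_OP // → 1 // 324 = 0. Stack: [0]
STORE_FAST w → w=0. Stack: []
LOAD_FAST z → push 80. Stack: [80]
RETURN_VALUE → return 80.

80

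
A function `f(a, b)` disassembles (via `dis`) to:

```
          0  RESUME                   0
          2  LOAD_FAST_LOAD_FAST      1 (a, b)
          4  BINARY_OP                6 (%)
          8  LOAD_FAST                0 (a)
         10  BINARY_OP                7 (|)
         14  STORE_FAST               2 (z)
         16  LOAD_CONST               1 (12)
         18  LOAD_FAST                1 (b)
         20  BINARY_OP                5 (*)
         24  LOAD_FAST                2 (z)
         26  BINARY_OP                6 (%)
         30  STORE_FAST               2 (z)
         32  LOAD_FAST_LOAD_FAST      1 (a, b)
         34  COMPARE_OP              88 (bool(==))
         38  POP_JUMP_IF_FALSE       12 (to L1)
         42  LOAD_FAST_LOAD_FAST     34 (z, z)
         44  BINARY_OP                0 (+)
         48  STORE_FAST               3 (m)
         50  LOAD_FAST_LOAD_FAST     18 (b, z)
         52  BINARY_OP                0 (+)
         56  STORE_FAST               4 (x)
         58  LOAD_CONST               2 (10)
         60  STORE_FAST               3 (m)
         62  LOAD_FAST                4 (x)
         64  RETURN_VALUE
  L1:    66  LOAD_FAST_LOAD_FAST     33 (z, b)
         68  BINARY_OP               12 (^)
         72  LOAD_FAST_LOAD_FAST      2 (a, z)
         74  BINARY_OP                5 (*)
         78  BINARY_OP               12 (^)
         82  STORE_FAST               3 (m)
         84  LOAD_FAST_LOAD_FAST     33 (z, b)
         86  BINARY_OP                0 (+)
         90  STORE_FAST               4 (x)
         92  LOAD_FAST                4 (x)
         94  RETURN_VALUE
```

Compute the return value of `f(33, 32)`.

53

LOAD_FAST_LOAD_FAST a,b → push 33,32. Stack: [33, 32]
BINARY_OP % → 33 % 32 = 1. Stack: [1]
LOAD_FAST a → push 33. Stack: [1, 33]
BINARY_OP | → 1 | 33 = 33. Stack: [33]
STORE_FAST z → z=33. Stack: []
LOAD_CONST → push 12. Stack: [12]
LOAD_FAST b → push 32. Stack: [12, 32]
BINARY_OP * → 12 * 32 = 384. Stack: [384]
LOAD_FAST z → push 33. Stack: [384, 33]
BINARY_OP % → 384 % 33 = 21. Stack: [21]
STORE_FAST z → z=21. Stack: []
LOAD_FAST_LOAD_FAST a,b → push 33,32. Stack: [33, 32]
COMPARE_OP bool(==) → 33 vs 32 = False. Stack: [False]
POP_JUMP_IF_FALSE → pop False; jump. Stack: []
LOAD_FAST_LOAD_FAST z,b → push 21,32. Stack: [21, 32]
BINARY_OP ^ → 21 ^ 32 = 53. Stack: [53]
LOAD_FAST_LOAD_FAST a,z → push 33,21. Stack: [53, 33, 21]
BINARY_OP * → 33 * 21 = 693. Stack: [53, 693]
BINARY_OP ^ → 53 ^ 693 = 640. Stack: [640]
STORE_FAST m → m=640. Stack: []
LOAD_FAST_LOAD_FAST z,b → push 21,32. Stack: [21, 32]
BINARY_OP + → 21 + 32 = 53. Stack: [53]
STORE_FAST x → x=53. Stack: []
LOAD_FAST x → push 53. Stack: [53]
RETURN_VALUE → return 53.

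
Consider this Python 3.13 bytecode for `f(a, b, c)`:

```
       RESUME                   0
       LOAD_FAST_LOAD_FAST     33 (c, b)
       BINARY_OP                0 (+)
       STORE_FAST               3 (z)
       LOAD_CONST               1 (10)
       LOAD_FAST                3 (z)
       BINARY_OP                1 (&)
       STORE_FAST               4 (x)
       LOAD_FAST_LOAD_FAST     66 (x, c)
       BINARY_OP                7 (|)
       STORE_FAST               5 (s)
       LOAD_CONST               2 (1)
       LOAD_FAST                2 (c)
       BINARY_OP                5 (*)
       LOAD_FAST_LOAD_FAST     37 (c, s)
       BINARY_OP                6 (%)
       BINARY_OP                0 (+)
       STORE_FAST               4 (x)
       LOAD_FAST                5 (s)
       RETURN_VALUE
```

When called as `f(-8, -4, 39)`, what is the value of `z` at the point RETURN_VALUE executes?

35

LOAD_FAST_LOAD_FAST c,b → push 39,-4. Stack: [39, -4]
BINARY_OP + → 39 + -4 = 35. Stack: [35]
STORE_FAST z → z=35. Stack: []
LOAD_CONST → push 10. Stack: [10]
LOAD_FAST z → push 35. Stack: [10, 35]
BINARY_OP & → 10 & 35 = 2. Stack: [2]
STORE_FAST x → x=2. Stack: []
LOAD_FAST_LOAD_FAST x,c → push 2,39. Stack: [2, 39]
BINARY_OP | → 2 | 39 = 39. Stack: [39]
STORE_FAST s → s=39. Stack: []
LOAD_CONST → push 1. Stack: [1]
LOAD_FAST c → push 39. Stack: [1, 39]
BINARY_OP * → 1 * 39 = 39. Stack: [39]
LOAD_FAST_LOAD_FAST c,s → push 39,39. Stack: [39, 39, 39]
BINARY_OP % → 39 % 39 = 0. Stack: [39, 0]
BINARY_OP + → 39 + 0 = 39. Stack: [39]
STORE_FAST x → x=39. Stack: []
LOAD_FAST s → push 39. Stack: [39]
RETURN_VALUE → return 39.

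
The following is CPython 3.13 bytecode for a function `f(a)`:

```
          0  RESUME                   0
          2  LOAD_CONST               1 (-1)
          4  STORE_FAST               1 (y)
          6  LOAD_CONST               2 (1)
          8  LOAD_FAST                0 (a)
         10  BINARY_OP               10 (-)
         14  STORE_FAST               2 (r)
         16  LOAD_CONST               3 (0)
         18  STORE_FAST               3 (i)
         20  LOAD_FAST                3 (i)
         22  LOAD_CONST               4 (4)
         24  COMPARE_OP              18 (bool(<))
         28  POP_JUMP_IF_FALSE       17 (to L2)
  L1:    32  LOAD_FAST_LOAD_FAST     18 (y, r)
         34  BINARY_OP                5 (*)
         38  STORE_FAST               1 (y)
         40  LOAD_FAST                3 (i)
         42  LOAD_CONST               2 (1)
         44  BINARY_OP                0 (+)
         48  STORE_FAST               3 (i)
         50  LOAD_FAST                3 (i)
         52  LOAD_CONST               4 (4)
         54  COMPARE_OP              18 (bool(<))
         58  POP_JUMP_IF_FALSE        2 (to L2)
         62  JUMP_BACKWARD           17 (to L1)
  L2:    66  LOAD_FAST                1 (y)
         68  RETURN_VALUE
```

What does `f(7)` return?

-1296

LOAD_CONST → push -1. Stack: [-1]
STORE_FAST y → y=-1. Stack: []
LOAD_CONST → push 1. Stack: [1]
LOAD_FAST a → push 7. Stack: [1, 7]
BINARY_OP - → 1 - 7 = -6. Stack: [-6]
STORE_FAST r → r=-6. Stack: []
LOAD_CONST → push 0. Stack: [0]
STORE_FAST i → i=0. Stack: []
LOAD_FAST i → push 0. Stack: [0]
LOAD_CONST → push 4. Stack: [0, 4]
COMPARE_OP bool(<) → 0 vs 4 = True. Stack: [True]
POP_JUMP_IF_FALSE → pop True; no jump. Stack: []
LOAD_FAST_LOAD_FAST y,r → push -1,-6. Stack: [-1, -6]
BINARY_OP * → -1 * -6 = 6. Stack: [6]
STORE_FAST y → y=6. Stack: []
LOAD_FAST i → push 0. Stack: [0]
LOAD_CONST → push 1. Stack: [0, 1]
BINARY_OP + → 0 + 1 = 1. Stack: [1]
STORE_FAST i → i=1. Stack: []
LOAD_FAST i → push 1. Stack: [1]
LOAD_CONST → push 4. Stack: [1, 4]
COMPARE_OP bool(<) → 1 vs 4 = True. Stack: [True]
POP_JUMP_IF_FALSE → pop True; no jump. Stack: []
LOAD_FAST_LOAD_FAST y,r → push 6,-6. Stack: [6, -6]
BINARY_OP * → 6 * -6 = -36. Stack: [-36]
STORE_FAST y → y=-36. Stack: []
LOAD_FAST i → push 1. Stack: [1]
LOAD_CONST → push 1. Stack: [1, 1]
BINARY_OP + → 1 + 1 = 2. Stack: [2]
STORE_FAST i → i=2. Stack: []
LOAD_FAST i → push 2. Stack: [2]
LOAD_CONST → push 4. Stack: [2, 4]
COMPARE_OP bool(<) → 2 vs 4 = True. Stack: [True]
POP_JUMP_IF_FALSE → pop True; no jump. Stack: []
LOAD_FAST_LOAD_FAST y,r → push -36,-6. Stack: [-36, -6]
BINARY_OP * → -36 * -6 = 216. Stack: [216]
STORE_FAST y → y=216. Stack: []
LOAD_FAST i → push 2. Stack: [2]
LOAD_CONST → push 1. Stack: [2, 1]
BINARY_OP + → 2 + 1 = 3. Stack: [3]
STORE_FAST i → i=3. Stack: []
LOAD_FAST i → push 3. Stack: [3]
LOAD_CONST → push 4. Stack: [3, 4]
COMPARE_OP bool(<) → 3 vs 4 = True. Stack: [True]
POP_JUMP_IF_FALSE → pop True; no jump. Stack: []
LOAD_FAST_LOAD_FAST y,r → push 216,-6. Stack: [216, -6]
BINARY_OP * → 216 * -6 = -1296. Stack: [-1296]
STORE_FAST y → y=-1296. Stack: []
LOAD_FAST i → push 3. Stack: [3]
LOAD_CONST → push 1. Stack: [3, 1]
BINARY_OP + → 3 + 1 = 4. Stack: [4]
STORE_FAST i → i=4. Stack: []
LOAD_FAST i → push 4. Stack: [4]
LOAD_CONST → push 4. Stack: [4, 4]
COMPARE_OP bool(<) → 4 vs 4 = False. Stack: [False]
POP_JUMP_IF_FALSE → pop False; jump. Stack: []
LOAD_FAST y → push -1296. Stack: [-1296]
RETURN_VALUE → return -1296.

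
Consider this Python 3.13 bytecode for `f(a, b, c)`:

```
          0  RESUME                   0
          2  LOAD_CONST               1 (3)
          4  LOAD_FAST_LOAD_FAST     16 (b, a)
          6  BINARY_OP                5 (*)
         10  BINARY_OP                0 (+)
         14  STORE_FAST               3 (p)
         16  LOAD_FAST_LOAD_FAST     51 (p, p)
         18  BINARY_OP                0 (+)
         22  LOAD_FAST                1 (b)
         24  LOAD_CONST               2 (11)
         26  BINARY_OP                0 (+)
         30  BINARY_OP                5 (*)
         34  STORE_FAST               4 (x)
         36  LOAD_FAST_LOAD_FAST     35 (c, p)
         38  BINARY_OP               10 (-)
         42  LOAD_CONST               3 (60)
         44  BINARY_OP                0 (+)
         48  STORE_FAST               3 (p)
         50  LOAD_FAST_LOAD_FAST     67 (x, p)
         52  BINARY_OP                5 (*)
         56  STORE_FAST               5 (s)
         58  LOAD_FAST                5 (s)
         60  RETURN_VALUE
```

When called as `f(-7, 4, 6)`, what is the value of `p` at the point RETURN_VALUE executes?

91

LOAD_CONST → push 3. Stack: [3]
LOAD_FAST_LOAD_FAST b,a → push 4,-7. Stack: [3, 4, -7]
BINARY_OP * → 4 * -7 = -28. Stack: [3, -28]
BINARY_OP + → 3 + -28 = -25. Stack: [-25]
STORE_FAST p → p=-25. Stack: []
LOAD_FAST_LOAD_FAST p,p → push -25,-25. Stack: [-25, -25]
BINARY_OP + → -25 + -25 = -50. Stack: [-50]
LOAD_FAST b → push 4. Stack: [-50, 4]
LOAD_CONST → push 11. Stack: [-50, 4, 11]
BINARY_OP + → 4 + 11 = 15. Stack: [-50, 15]
BINARY_OP * → -50 * 15 = -750. Stack: [-750]
STORE_FAST x → x=-750. Stack: []
LOAD_FAST_LOAD_FAST c,p → push 6,-25. Stack: [6, -25]
BINARY_OP - → 6 - -25 = 31. Stack: [31]
LOAD_CONST → push 60. Stack: [31, 60]
BINARY_OP + → 31 + 60 = 91. Stack: [91]
STORE_FAST p → p=91. Stack: []
LOAD_FAST_LOAD_FAST x,p → push -750,91. Stack: [-750, 91]
BINARY_OP * → -750 * 91 = -68250. Stack: [-68250]
STORE_FAST s → s=-68250. Stack: []
LOAD_FAST s → push -68250. Stack: [-68250]
RETURN_VALUE → return -68250.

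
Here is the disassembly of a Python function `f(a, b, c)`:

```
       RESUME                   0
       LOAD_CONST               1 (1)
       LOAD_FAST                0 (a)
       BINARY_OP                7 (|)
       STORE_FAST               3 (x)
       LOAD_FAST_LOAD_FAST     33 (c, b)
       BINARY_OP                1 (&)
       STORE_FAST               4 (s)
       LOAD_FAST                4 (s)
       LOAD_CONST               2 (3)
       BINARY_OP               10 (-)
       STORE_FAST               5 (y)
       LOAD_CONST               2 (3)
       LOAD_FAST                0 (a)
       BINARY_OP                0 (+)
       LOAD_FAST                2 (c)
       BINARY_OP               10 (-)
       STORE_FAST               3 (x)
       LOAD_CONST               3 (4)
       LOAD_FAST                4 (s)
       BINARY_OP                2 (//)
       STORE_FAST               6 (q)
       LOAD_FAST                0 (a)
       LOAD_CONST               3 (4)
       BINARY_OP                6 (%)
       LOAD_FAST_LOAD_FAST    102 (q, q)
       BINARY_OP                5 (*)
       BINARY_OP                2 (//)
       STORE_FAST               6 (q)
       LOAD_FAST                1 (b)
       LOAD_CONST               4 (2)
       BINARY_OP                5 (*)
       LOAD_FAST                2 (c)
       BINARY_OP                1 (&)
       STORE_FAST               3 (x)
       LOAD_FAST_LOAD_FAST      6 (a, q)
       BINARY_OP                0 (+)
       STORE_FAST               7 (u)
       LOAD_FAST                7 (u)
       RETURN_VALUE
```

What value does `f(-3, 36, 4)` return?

LOAD_CONST → push 1. Stack: [1]
LOAD_FAST a → push -3. Stack: [1, -3]
BINARY_OP | → 1 | -3 = -3. Stack: [-3]
STORE_FAST x → x=-3. Stack: []
LOAD_FAST_LOAD_FAST c,b → push 4,36. Stack: [4, 36]
BINARY_OP & → 4 & 36 = 4. Stack: [4]
STORE_FAST s → s=4. Stack: []
LOAD_FAST s → push 4. Stack: [4]
LOAD_CONST → push 3. Stack: [4, 3]
BINARY_OP - → 4 - 3 = 1. Stack: [1]
STORE_FAST y → y=1. Stack: []
LOAD_CONST → push 3. Stack: [3]
LOAD_FAST a → push -3. Stack: [3, -3]
BINARY_OP + → 3 + -3 = 0. Stack: [0]
LOAD_FAST c → push 4. Stack: [0, 4]
BINARY_OP - → 0 - 4 = -4. Stack: [-4]
STORE_FAST x → x=-4. Stack: []
LOAD_CONST → push 4. Stack: [4]
LOAD_FAST s → push 4. Stack: [4, 4]
BINARY_OP // → 4 // 4 = 1. Stack: [1]
STORE_FAST q → q=1. Stack: []
LOAD_FAST a → push -3. Stack: [-3]
LOAD_CONST → push 4. Stack: [-3, 4]
BINARY_OP % → -3 % 4 = 1. Stack: [1]
LOAD_FAST_LOAD_FAST q,q → push 1,1. Stack: [1, 1, 1]
BINARY_OP * → 1 * 1 = 1. Stack: [1, 1]
BINARY_OP // → 1 // 1 = 1. Stack: [1]
STORE_FAST q → q=1. Stack: []
LOAD_FAST b → push 36. Stack: [36]
LOAD_CONST → push 2. Stack: [36, 2]
BINARY_OP * → 36 * 2 = 72. Stack: [72]
LOAD_FAST c → push 4. Stack: [72, 4]
BINARY_OP & → 72 & 4 = 0. Stack: [0]
STORE_FAST x → x=0. Stack: []
LOAD_FAST_LOAD_FAST a,q → push -3,1. Stack: [-3, 1]
BINARY_OP + → -3 + 1 = -2. Stack: [-2]
STORE_FAST u → u=-2. Stack: []
LOAD_FAST u → push -2. Stack: [-2]
RETURN_VALUE → return -2.

-2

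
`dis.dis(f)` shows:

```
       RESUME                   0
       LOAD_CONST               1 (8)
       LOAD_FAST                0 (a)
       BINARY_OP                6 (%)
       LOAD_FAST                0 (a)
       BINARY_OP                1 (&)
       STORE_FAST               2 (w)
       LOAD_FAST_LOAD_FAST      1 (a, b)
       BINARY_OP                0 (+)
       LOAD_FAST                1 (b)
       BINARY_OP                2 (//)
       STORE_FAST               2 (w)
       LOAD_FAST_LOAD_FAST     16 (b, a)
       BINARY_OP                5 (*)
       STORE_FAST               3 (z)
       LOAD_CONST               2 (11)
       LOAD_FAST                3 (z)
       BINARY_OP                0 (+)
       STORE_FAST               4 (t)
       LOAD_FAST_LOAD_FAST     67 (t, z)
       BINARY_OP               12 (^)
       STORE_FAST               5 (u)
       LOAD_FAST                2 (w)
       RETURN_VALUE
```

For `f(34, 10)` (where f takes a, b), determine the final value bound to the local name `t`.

LOAD_CONST → push 8. Stack: [8]
LOAD_FAST a → push 34. Stack: [8, 34]
BINARY_OP % → 8 % 34 = 8. Stack: [8]
LOAD_FAST a → push 34. Stack: [8, 34]
BINARY_OP & → 8 & 34 = 0. Stack: [0]
STORE_FAST w → w=0. Stack: []
LOAD_FAST_LOAD_FAST a,b → push 34,10. Stack: [34, 10]
BINARY_OP + → 34 + 10 = 44. Stack: [44]
LOAD_FAST b → push 10. Stack: [44, 10]
BINARY_OP // → 44 // 10 = 4. Stack: [4]
STORE_FAST w → w=4. Stack: []
LOAD_FAST_LOAD_FAST b,a → push 10,34. Stack: [10, 34]
BINARY_OP * → 10 * 34 = 340. Stack: [340]
STORE_FAST z → z=340. Stack: []
LOAD_CONST → push 11. Stack: [11]
LOAD_FAST z → push 340. Stack: [11, 340]
BINARY_OP + → 11 + 340 = 351. Stack: [351]
STORE_FAST t → t=351. Stack: []
LOAD_FAST_LOAD_FAST t,z → push 351,340. Stack: [351, 340]
BINARY_OP ^ → 351 ^ 340 = 11. Stack: [11]
STORE_FAST u → u=11. Stack: []
LOAD_FAST w → push 4. Stack: [4]
RETURN_VALUE → return 4.

351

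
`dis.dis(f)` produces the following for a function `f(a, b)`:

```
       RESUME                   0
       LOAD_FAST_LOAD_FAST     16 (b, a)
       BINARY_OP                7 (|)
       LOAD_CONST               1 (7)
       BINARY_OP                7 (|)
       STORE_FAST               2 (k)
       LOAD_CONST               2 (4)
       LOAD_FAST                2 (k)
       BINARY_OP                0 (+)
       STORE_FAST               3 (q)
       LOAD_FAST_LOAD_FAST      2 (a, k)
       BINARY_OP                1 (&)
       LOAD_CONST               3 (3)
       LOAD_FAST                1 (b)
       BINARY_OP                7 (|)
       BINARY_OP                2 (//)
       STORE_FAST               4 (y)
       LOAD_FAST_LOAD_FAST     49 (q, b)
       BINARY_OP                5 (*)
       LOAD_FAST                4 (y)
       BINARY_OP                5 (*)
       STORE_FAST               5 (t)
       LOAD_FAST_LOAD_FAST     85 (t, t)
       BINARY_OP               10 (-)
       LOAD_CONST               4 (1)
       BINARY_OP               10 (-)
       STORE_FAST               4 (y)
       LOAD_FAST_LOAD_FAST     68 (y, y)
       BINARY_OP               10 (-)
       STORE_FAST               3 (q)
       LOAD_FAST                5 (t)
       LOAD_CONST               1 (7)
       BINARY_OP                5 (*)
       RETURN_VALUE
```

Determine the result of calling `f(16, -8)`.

LOAD_FAST_LOAD_FAST b,a → push -8,16. Stack: [-8, 16]
BINARY_OP | → -8 | 16 = -8. Stack: [-8]
LOAD_CONST → push 7. Stack: [-8, 7]
BINARY_OP | → -8 | 7 = -1. Stack: [-1]
STORE_FAST k → k=-1. Stack: []
LOAD_CONST → push 4. Stack: [4]
LOAD_FAST k → push -1. Stack: [4, -1]
BINARY_OP + → 4 + -1 = 3. Stack: [3]
STORE_FAST q → q=3. Stack: []
LOAD_FAST_LOAD_FAST a,k → push 16,-1. Stack: [16, -1]
BINARY_OP & → 16 & -1 = 16. Stack: [16]
LOAD_CONST → push 3. Stack: [16, 3]
LOAD_FAST b → push -8. Stack: [16, 3, -8]
BINARY_OP | → 3 | -8 = -5. Stack: [16, -5]
BINARY_OP // → 16 // -5 = -4. Stack: [-4]
STORE_FAST y → y=-4. Stack: []
LOAD_FAST_LOAD_FAST q,b → push 3,-8. Stack: [3, -8]
BINARY_OP * → 3 * -8 = -24. Stack: [-24]
LOAD_FAST y → push -4. Stack: [-24, -4]
BINARY_OP * → -24 * -4 = 96. Stack: [96]
STORE_FAST t → t=96. Stack: []
LOAD_FAST_LOAD_FAST t,t → push 96,96. Stack: [96, 96]
BINARY_OP - → 96 - 96 = 0. Stack: [0]
LOAD_CONST → push 1. Stack: [0, 1]
BINARY_OP - → 0 - 1 = -1. Stack: [-1]
STORE_FAST y → y=-1. Stack: []
LOAD_FAST_LOAD_FAST y,y → push -1,-1. Stack: [-1, -1]
BINARY_OP - → -1 - -1 = 0. Stack: [0]
STORE_FAST q → q=0. Stack: []
LOAD_FAST t → push 96. Stack: [96]
LOAD_CONST → push 7. Stack: [96, 7]
BINARY_OP * → 96 * 7 = 672. Stack: [672]
RETURN_VALUE → return 672.

672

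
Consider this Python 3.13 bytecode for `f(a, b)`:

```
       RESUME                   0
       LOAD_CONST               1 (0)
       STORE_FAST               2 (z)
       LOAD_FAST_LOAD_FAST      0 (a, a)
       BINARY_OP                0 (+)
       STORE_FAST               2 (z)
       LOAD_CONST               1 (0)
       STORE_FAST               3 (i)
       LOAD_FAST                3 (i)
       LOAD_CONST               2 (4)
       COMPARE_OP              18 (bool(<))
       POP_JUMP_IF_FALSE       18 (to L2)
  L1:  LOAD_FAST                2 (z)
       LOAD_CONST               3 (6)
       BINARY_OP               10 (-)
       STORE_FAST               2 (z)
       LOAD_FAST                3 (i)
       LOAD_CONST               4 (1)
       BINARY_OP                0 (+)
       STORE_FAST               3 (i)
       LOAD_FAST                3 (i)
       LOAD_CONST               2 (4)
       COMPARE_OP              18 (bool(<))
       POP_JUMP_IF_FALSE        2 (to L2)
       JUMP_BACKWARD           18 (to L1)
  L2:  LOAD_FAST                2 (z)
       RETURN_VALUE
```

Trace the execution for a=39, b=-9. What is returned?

54

LOAD_CONST → push 0. Stack: [0]
STORE_FAST z → z=0. Stack: []
LOAD_FAST_LOAD_FAST a,a → push 39,39. Stack: [39, 39]
BINARY_OP + → 39 + 39 = 78. Stack: [78]
STORE_FAST z → z=78. Stack: []
LOAD_CONST → push 0. Stack: [0]
STORE_FAST i → i=0. Stack: []
LOAD_FAST i → push 0. Stack: [0]
LOAD_CONST → push 4. Stack: [0, 4]
COMPARE_OP bool(<) → 0 vs 4 = True. Stack: [True]
POP_JUMP_IF_FALSE → pop True; no jump. Stack: []
LOAD_FAST z → push 78. Stack: [78]
LOAD_CONST → push 6. Stack: [78, 6]
BINARY_OP - → 78 - 6 = 72. Stack: [72]
STORE_FAST z → z=72. Stack: []
LOAD_FAST i → push 0. Stack: [0]
LOAD_CONST → push 1. Stack: [0, 1]
BINARY_OP + → 0 + 1 = 1. Stack: [1]
STORE_FAST i → i=1. Stack: []
LOAD_FAST i → push 1. Stack: [1]
LOAD_CONST → push 4. Stack: [1, 4]
COMPARE_OP bool(<) → 1 vs 4 = True. Stack: [True]
POP_JUMP_IF_FALSE → pop True; no jump. Stack: []
LOAD_FAST z → push 72. Stack: [72]
LOAD_CONST → push 6. Stack: [72, 6]
BINARY_OP - → 72 - 6 = 66. Stack: [66]
STORE_FAST z → z=66. Stack: []
LOAD_FAST i → push 1. Stack: [1]
LOAD_CONST → push 1. Stack: [1, 1]
BINARY_OP + → 1 + 1 = 2. Stack: [2]
STORE_FAST i → i=2. Stack: []
LOAD_FAST i → push 2. Stack: [2]
LOAD_CONST → push 4. Stack: [2, 4]
COMPARE_OP bool(<) → 2 vs 4 = True. Stack: [True]
POP_JUMP_IF_FALSE → pop True; no jump. Stack: []
LOAD_FAST z → push 66. Stack: [66]
LOAD_CONST → push 6. Stack: [66, 6]
BINARY_OP - → 66 - 6 = 60. Stack: [60]
STORE_FAST z → z=60. Stack: []
LOAD_FAST i → push 2. Stack: [2]
LOAD_CONST → push 1. Stack: [2, 1]
BINARY_OP + → 2 + 1 = 3. Stack: [3]
STORE_FAST i → i=3. Stack: []
LOAD_FAST i → push 3. Stack: [3]
LOAD_CONST → push 4. Stack: [3, 4]
COMPARE_OP bool(<) → 3 vs 4 = True. Stack: [True]
POP_JUMP_IF_FALSE → pop True; no jump. Stack: []
LOAD_FAST z → push 60. Stack: [60]
LOAD_CONST → push 6. Stack: [60, 6]
BINARY_OP - → 60 - 6 = 54. Stack: [54]
STORE_FAST z → z=54. Stack: []
LOAD_FAST i → push 3. Stack: [3]
LOAD_CONST → push 1. Stack: [3, 1]
BINARY_OP + → 3 + 1 = 4. Stack: [4]
STORE_FAST i → i=4. Stack: []
LOAD_FAST i → push 4. Stack: [4]
LOAD_CONST → push 4. Stack: [4, 4]
COMPARE_OP bool(<) → 4 vs 4 = False. Stack: [False]
POP_JUMP_IF_FALSE → pop False; jump. Stack: []
LOAD_FAST z → push 54. Stack: [54]
RETURN_VALUE → return 54.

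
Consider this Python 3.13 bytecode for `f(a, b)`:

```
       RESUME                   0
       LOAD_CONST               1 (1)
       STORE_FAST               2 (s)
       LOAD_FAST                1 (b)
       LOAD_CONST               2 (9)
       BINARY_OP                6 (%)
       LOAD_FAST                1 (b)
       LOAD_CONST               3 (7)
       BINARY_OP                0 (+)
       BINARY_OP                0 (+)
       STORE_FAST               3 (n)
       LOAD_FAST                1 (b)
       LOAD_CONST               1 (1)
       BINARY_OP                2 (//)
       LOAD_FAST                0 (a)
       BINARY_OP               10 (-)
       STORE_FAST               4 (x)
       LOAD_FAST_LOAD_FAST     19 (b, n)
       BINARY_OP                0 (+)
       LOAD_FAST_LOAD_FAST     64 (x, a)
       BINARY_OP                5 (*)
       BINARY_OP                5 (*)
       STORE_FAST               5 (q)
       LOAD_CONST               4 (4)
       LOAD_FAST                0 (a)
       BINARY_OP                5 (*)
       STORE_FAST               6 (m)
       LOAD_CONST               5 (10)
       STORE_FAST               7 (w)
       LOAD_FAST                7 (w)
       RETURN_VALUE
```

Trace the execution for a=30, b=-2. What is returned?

10

LOAD_CONST → push 1. Stack: [1]
STORE_FAST s → s=1. Stack: []
LOAD_FAST b → push -2. Stack: [-2]
LOAD_CONST → push 9. Stack: [-2, 9]
BINARY_OP % → -2 % 9 = 7. Stack: [7]
LOAD_FAST b → push -2. Stack: [7, -2]
LOAD_CONST → push 7. Stack: [7, -2, 7]
BINARY_OP + → -2 + 7 = 5. Stack: [7, 5]
BINARY_OP + → 7 + 5 = 12. Stack: [12]
STORE_FAST n → n=12. Stack: []
LOAD_FAST b → push -2. Stack: [-2]
LOAD_CONST → push 1. Stack: [-2, 1]
BINARY_OP // → -2 // 1 = -2. Stack: [-2]
LOAD_FAST a → push 30. Stack: [-2, 30]
BINARY_OP - → -2 - 30 = -32. Stack: [-32]
STORE_FAST x → x=-32. Stack: []
LOAD_FAST_LOAD_FAST b,n → push -2,12. Stack: [-2, 12]
BINARY_OP + → -2 + 12 = 10. Stack: [10]
LOAD_FAST_LOAD_FAST x,a → push -32,30. Stack: [10, -32, 30]
BINARY_OP * → -32 * 30 = -960. Stack: [10, -960]
BINARY_OP * → 10 * -960 = -9600. Stack: [-9600]
STORE_FAST q → q=-9600. Stack: []
LOAD_CONST → push 4. Stack: [4]
LOAD_FAST a → push 30. Stack: [4, 30]
BINARY_OP * → 4 * 30 = 120. Stack: [120]
STORE_FAST m → m=120. Stack: []
LOAD_CONST → push 10. Stack: [10]
STORE_FAST w → w=10. Stack: []
LOAD_FAST w → push 10. Stack: [10]
RETURN_VALUE → return 10.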